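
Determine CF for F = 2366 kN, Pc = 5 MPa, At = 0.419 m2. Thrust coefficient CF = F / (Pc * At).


CF = 2366000 / (5e6 * 0.419) = 1.13

1.13


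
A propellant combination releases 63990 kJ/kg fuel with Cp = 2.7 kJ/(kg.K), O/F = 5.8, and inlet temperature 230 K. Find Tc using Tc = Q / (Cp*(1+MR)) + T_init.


Tc = 63990 / (2.7 * (1 + 5.8)) + 230 = 3715 K

3715 K


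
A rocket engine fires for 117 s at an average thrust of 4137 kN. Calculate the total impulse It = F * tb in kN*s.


It = 4137 * 117 = 484029 kN*s

484029 kN*s


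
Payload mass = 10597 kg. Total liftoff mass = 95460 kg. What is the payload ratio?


PR = 10597 / 95460 = 0.111

0.111


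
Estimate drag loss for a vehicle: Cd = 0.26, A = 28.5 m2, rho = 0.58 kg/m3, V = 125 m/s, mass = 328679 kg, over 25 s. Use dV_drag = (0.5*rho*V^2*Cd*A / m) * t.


D = 0.5 * 0.58 * 125^2 * 0.26 * 28.5 = 33576.56 N
a = 33576.56 / 328679 = 0.1022 m/s2
dV = 0.1022 * 25 = 2.6 m/s

2.6 m/s


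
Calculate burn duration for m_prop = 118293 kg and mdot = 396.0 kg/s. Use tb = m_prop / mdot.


tb = 118293 / 396.0 = 298.7 s

298.7 s


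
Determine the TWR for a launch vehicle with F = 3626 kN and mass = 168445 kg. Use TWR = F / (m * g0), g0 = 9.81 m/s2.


TWR = 3626000 / (168445 * 9.81) = 2.19

2.19


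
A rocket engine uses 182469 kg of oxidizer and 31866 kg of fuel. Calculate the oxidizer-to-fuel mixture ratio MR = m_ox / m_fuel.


MR = 182469 / 31866 = 5.73

5.73


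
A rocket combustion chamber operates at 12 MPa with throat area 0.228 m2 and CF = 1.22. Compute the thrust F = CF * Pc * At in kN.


F = 1.22 * 12e6 * 0.228 = 3.3379e+06 N = 3337.9 kN

3337.9 kN


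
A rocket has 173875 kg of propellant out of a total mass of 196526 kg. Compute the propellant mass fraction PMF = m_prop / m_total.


PMF = 173875 / 196526 = 0.885

0.885


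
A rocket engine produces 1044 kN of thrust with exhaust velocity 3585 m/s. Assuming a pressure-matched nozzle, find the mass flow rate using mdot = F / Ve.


mdot = F / Ve = 1044000 / 3585 = 291.2 kg/s

291.2 kg/s


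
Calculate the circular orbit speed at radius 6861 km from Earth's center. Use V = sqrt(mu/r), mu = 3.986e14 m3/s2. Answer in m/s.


V = sqrt(3.986e14 / 6861000) = 7622 m/s

7622 m/s


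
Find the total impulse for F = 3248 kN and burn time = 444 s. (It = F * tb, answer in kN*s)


It = 3248 * 444 = 1442112 kN*s

1442112 kN*s


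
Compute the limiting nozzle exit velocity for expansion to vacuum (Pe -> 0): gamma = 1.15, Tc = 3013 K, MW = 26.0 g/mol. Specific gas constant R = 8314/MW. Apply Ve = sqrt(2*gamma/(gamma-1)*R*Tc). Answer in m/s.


R = 8314 / 26.0 = 319.77 J/(kg.K)
Ve = sqrt(2 * 1.15 / (1.15 - 1) * 319.77 * 3013) = 3844 m/s

3844 m/s


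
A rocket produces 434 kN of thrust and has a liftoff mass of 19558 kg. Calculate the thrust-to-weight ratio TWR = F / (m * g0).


TWR = 434000 / (19558 * 9.81) = 2.26

2.26


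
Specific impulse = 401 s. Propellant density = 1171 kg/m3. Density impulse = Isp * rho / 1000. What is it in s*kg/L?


rho*Isp = 401 * 1171 / 1000 = 470 s*kg/L

470 s*kg/L


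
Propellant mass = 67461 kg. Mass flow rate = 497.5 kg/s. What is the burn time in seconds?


tb = 67461 / 497.5 = 135.6 s

135.6 s


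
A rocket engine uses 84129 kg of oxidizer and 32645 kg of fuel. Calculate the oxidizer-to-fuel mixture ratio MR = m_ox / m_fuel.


MR = 84129 / 32645 = 2.58

2.58


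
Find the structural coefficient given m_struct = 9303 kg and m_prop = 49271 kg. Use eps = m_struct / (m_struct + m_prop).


eps = 9303 / (9303 + 49271) = 0.1588

0.1588


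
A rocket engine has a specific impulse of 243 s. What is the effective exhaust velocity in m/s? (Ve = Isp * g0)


Ve = Isp * g0 = 243 * 9.81 = 2383.8 m/s

2383.8 m/s


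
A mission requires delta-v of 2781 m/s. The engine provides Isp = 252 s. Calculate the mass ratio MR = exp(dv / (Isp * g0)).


Ve = 252 * 9.81 = 2472.12 m/s
MR = exp(2781 / 2472.12) = 3.08

3.08


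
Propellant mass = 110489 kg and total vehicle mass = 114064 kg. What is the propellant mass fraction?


PMF = 110489 / 114064 = 0.969

0.969


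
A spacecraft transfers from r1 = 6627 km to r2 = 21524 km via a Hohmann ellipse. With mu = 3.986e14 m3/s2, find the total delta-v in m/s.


V1 = sqrt(mu/r1) = 7755.51 m/s
dV1 = V1*(sqrt(2*r2/(r1+r2)) - 1) = 1834.96 m/s
V2 = sqrt(mu/r2) = 4303.35 m/s
dV2 = V2*(1 - sqrt(2*r1/(r1+r2))) = 1350.56 m/s
Total dV = 3186 m/s

3186 m/s


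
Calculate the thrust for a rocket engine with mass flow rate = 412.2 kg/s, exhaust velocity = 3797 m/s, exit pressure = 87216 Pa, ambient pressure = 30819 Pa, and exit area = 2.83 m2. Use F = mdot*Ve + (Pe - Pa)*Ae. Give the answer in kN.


F = 412.2 * 3797 + (87216 - 30819) * 2.83 = 1.7247e+06 N = 1724.7 kN

1724.7 kN


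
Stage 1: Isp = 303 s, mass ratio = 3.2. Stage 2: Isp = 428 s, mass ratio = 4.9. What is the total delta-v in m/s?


dV1 = 303 * 9.81 * ln(3.2) = 3457.4 m/s
dV2 = 428 * 9.81 * ln(4.9) = 6672.7 m/s
Total dV = 3457.4 + 6672.7 = 10130.1 m/s ~ 10130 m/s

10130 m/s


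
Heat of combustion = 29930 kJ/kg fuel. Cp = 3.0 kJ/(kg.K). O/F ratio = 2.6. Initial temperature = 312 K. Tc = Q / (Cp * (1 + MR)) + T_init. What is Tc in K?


Tc = 29930 / (3.0 * (1 + 2.6)) + 312 = 3083 K

3083 K


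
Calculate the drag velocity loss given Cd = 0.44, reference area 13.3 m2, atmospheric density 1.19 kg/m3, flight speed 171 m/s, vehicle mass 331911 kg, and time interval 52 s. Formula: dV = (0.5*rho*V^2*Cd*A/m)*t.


D = 0.5 * 1.19 * 171^2 * 0.44 * 13.3 = 101815.41 N
a = 101815.41 / 331911 = 0.3068 m/s2
dV = 0.3068 * 52 = 16.0 m/s

16.0 m/s


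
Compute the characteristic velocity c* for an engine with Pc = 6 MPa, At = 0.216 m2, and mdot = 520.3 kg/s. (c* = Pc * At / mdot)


c* = 6e6 * 0.216 / 520.3 = 2491 m/s

2491 m/s


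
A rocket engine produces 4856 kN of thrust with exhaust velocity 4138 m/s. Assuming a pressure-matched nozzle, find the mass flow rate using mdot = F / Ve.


mdot = F / Ve = 4856000 / 4138 = 1173.5 kg/s

1173.5 kg/s


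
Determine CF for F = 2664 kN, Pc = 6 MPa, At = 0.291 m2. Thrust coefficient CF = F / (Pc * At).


CF = 2664000 / (6e6 * 0.291) = 1.53

1.53


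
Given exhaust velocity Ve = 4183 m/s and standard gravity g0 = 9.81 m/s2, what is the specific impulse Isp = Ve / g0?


Isp = Ve / g0 = 4183 / 9.81 = 426.4 s

426.4 s


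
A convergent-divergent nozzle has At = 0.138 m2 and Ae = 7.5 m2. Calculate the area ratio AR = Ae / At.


AR = 7.5 / 0.138 = 54.3

54.3


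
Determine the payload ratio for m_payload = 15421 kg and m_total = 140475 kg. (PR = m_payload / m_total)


PR = 15421 / 140475 = 0.1098

0.1098


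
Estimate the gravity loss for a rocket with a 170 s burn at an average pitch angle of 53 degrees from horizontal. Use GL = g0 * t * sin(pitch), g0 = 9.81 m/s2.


GL = 9.81 * 170 * sin(53 deg) = 1332 m/s

1332 m/s


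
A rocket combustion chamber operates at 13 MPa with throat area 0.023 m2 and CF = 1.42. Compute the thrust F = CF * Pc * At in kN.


F = 1.42 * 13e6 * 0.023 = 424580.0 N = 424.6 kN

424.6 kN


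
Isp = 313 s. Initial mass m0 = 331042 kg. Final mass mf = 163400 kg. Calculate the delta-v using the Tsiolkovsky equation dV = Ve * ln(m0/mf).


Ve = 313 * 9.81 = 3070.53 m/s
dV = 3070.53 * ln(331042/163400) = 2168 m/s

2168 m/s


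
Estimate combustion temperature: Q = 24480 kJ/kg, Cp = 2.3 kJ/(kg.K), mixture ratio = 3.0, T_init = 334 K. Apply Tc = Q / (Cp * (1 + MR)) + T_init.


Tc = 24480 / (2.3 * (1 + 3.0)) + 334 = 2995 K

2995 K


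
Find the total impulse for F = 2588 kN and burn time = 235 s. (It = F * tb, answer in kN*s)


It = 2588 * 235 = 608180 kN*s

608180 kN*s


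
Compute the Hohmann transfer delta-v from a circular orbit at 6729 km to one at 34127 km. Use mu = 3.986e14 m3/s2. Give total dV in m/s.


V1 = sqrt(mu/r1) = 7696.5 m/s
dV1 = V1*(sqrt(2*r2/(r1+r2)) - 1) = 2251.35 m/s
V2 = sqrt(mu/r2) = 3417.59 m/s
dV2 = V2*(1 - sqrt(2*r1/(r1+r2))) = 1456.12 m/s
Total dV = 3707 m/s

3707 m/s


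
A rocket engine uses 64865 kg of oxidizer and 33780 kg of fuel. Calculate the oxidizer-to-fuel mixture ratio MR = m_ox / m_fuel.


MR = 64865 / 33780 = 1.92

1.92


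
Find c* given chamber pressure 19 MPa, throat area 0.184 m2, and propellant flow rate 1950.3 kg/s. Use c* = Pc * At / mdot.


c* = 19e6 * 0.184 / 1950.3 = 1793 m/s

1793 m/s


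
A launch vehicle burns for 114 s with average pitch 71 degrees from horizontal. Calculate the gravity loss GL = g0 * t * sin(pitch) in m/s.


GL = 9.81 * 114 * sin(71 deg) = 1057 m/s

1057 m/s


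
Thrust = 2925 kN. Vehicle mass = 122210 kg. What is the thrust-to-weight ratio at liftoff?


TWR = 2925000 / (122210 * 9.81) = 2.44

2.44


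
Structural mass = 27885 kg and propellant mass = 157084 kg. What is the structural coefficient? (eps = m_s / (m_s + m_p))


eps = 27885 / (27885 + 157084) = 0.1508

0.1508


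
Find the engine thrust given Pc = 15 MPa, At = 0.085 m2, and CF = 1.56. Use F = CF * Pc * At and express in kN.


F = 1.56 * 15e6 * 0.085 = 1.9890e+06 N = 1989.0 kN

1989.0 kN


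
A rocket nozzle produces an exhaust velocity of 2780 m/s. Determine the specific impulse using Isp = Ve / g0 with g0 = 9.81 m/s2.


Isp = Ve / g0 = 2780 / 9.81 = 283.4 s

283.4 s


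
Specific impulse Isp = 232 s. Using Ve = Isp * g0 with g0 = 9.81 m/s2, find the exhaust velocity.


Ve = Isp * g0 = 232 * 9.81 = 2275.9 m/s

2275.9 m/s


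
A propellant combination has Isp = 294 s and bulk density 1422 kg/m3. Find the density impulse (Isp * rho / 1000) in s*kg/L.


rho*Isp = 294 * 1422 / 1000 = 418 s*kg/L

418 s*kg/L


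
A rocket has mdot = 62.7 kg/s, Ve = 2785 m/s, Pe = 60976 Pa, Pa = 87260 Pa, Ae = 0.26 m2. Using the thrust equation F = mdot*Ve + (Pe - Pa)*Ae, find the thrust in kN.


F = 62.7 * 2785 + (60976 - 87260) * 0.26 = 167786.0 N = 167.8 kN

167.8 kN


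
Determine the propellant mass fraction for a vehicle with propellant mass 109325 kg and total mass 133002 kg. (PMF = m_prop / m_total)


PMF = 109325 / 133002 = 0.822

0.822


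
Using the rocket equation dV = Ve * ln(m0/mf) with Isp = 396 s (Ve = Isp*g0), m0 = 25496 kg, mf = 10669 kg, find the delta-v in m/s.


Ve = 396 * 9.81 = 3884.76 m/s
dV = 3884.76 * ln(25496/10669) = 3384 m/s

3384 m/s


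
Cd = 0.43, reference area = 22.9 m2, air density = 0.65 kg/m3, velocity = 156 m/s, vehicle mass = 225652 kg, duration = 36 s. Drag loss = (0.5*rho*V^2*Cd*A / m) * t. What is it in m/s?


D = 0.5 * 0.65 * 156^2 * 0.43 * 22.9 = 77881.89 N
a = 77881.89 / 225652 = 0.3451 m/s2
dV = 0.3451 * 36 = 12.4 m/s

12.4 m/s


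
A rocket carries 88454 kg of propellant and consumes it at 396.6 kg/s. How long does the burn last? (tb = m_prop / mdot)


tb = 88454 / 396.6 = 223.0 s

223.0 s


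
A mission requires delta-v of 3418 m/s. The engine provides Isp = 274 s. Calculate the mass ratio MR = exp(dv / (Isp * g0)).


Ve = 274 * 9.81 = 2687.94 m/s
MR = exp(3418 / 2687.94) = 3.567

3.567


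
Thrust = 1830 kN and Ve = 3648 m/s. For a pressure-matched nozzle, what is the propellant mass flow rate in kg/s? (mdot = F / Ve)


mdot = F / Ve = 1830000 / 3648 = 501.6 kg/s

501.6 kg/s


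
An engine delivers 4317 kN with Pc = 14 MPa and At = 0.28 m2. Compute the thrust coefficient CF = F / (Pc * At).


CF = 4317000 / (14e6 * 0.28) = 1.1

1.1


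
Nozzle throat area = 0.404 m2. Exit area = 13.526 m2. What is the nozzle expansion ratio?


AR = 13.526 / 0.404 = 33.5

33.5


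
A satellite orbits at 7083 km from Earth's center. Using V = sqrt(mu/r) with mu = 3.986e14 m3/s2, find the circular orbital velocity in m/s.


V = sqrt(3.986e14 / 7083000) = 7502 m/s

7502 m/s


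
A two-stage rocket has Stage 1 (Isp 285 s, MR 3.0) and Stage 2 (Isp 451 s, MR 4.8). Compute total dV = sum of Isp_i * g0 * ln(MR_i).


dV1 = 285 * 9.81 * ln(3.0) = 3071.6 m/s
dV2 = 451 * 9.81 * ln(4.8) = 6940.0 m/s
Total dV = 3071.6 + 6940.0 = 10011.6 m/s ~ 10012 m/s

10012 m/s


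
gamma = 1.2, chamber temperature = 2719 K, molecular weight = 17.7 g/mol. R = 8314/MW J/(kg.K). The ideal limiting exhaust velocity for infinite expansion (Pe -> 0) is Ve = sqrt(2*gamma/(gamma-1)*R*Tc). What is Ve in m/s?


R = 8314 / 17.7 = 469.72 J/(kg.K)
Ve = sqrt(2 * 1.2 / (1.2 - 1) * 469.72 * 2719) = 3915 m/s

3915 m/s


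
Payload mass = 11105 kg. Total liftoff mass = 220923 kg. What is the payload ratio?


PR = 11105 / 220923 = 0.0503

0.0503


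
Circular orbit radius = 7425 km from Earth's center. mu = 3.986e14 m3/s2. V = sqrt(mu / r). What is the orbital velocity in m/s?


V = sqrt(3.986e14 / 7425000) = 7327 m/s

7327 m/s


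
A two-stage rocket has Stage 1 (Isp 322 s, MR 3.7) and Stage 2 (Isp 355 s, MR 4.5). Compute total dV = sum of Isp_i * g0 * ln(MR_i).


dV1 = 322 * 9.81 * ln(3.7) = 4132.8 m/s
dV2 = 355 * 9.81 * ln(4.5) = 5238.0 m/s
Total dV = 4132.8 + 5238.0 = 9370.8 m/s ~ 9371 m/s

9371 m/s


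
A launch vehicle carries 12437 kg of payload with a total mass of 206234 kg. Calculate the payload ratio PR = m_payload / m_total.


PR = 12437 / 206234 = 0.0603

0.0603


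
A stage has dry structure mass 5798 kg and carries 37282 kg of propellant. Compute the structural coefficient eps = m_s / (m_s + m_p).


eps = 5798 / (5798 + 37282) = 0.1346

0.1346


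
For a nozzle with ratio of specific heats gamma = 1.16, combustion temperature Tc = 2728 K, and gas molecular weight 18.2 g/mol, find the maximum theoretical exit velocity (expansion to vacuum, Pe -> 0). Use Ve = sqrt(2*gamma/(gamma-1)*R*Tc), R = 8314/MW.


R = 8314 / 18.2 = 456.81 J/(kg.K)
Ve = sqrt(2 * 1.16 / (1.16 - 1) * 456.81 * 2728) = 4251 m/s

4251 m/s


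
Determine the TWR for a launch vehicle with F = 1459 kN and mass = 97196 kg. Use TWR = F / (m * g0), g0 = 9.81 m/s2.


TWR = 1459000 / (97196 * 9.81) = 1.53

1.53


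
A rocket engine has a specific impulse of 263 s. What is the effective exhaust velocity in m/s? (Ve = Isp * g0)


Ve = Isp * g0 = 263 * 9.81 = 2580.0 m/s

2580.0 m/s


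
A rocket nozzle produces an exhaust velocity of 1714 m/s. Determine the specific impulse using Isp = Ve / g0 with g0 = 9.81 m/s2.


Isp = Ve / g0 = 1714 / 9.81 = 174.7 s

174.7 s


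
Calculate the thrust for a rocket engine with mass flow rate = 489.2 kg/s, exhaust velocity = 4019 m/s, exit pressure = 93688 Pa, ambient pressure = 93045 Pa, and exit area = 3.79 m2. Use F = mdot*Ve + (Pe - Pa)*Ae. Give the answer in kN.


F = 489.2 * 4019 + (93688 - 93045) * 3.79 = 1.9685e+06 N = 1968.5 kN

1968.5 kN


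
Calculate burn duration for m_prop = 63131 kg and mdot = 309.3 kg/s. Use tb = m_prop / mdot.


tb = 63131 / 309.3 = 204.1 s

204.1 s


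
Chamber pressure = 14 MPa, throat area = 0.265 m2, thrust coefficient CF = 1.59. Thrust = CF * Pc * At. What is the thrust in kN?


F = 1.59 * 14e6 * 0.265 = 5.8989e+06 N = 5898.9 kN

5898.9 kN


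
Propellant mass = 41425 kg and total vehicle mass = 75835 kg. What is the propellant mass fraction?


PMF = 41425 / 75835 = 0.546

0.546


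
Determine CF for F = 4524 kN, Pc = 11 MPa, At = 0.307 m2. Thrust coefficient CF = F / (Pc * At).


CF = 4524000 / (11e6 * 0.307) = 1.34

1.34


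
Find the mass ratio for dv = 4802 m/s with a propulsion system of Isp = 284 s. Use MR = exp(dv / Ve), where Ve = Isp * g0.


Ve = 284 * 9.81 = 2786.04 m/s
MR = exp(4802 / 2786.04) = 5.605

5.605


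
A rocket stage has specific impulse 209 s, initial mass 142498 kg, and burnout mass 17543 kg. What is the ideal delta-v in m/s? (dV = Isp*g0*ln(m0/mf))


Ve = 209 * 9.81 = 2050.29 m/s
dV = 2050.29 * ln(142498/17543) = 4295 m/s

4295 m/s


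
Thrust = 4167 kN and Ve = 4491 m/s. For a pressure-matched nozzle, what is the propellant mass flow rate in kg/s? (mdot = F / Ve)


mdot = F / Ve = 4167000 / 4491 = 927.9 kg/s

927.9 kg/s


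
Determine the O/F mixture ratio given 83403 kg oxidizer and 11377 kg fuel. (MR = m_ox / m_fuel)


MR = 83403 / 11377 = 7.33

7.33


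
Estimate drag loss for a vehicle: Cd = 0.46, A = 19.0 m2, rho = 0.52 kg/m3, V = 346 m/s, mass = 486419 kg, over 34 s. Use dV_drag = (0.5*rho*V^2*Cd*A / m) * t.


D = 0.5 * 0.52 * 346^2 * 0.46 * 19.0 = 272042.64 N
a = 272042.64 / 486419 = 0.5593 m/s2
dV = 0.5593 * 34 = 19.0 m/s

19.0 m/s


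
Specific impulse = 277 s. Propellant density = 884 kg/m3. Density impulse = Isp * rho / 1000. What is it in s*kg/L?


rho*Isp = 277 * 884 / 1000 = 245 s*kg/L

245 s*kg/L


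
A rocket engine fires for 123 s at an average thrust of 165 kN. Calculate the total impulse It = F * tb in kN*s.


It = 165 * 123 = 20295 kN*s

20295 kN*s


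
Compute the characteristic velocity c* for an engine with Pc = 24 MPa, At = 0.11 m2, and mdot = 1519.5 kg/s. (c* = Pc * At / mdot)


c* = 24e6 * 0.11 / 1519.5 = 1737 m/s

1737 m/s


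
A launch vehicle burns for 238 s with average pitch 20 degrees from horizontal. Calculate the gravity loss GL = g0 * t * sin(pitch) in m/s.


GL = 9.81 * 238 * sin(20 deg) = 799 m/s

799 m/s


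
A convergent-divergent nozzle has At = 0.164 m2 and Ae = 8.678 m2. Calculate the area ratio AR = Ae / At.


AR = 8.678 / 0.164 = 52.9

52.9


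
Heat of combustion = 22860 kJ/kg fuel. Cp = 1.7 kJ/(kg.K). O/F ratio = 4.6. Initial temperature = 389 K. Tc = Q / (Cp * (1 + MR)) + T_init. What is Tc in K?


Tc = 22860 / (1.7 * (1 + 4.6)) + 389 = 2790 K

2790 K


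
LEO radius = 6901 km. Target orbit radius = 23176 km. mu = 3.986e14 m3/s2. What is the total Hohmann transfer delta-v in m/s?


V1 = sqrt(mu/r1) = 7599.98 m/s
dV1 = V1*(sqrt(2*r2/(r1+r2)) - 1) = 1834.75 m/s
V2 = sqrt(mu/r2) = 4147.15 m/s
dV2 = V2*(1 - sqrt(2*r1/(r1+r2))) = 1337.81 m/s
Total dV = 3173 m/s

3173 m/s


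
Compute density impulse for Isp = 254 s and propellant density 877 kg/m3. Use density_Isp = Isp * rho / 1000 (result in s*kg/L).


rho*Isp = 254 * 877 / 1000 = 223 s*kg/L

223 s*kg/L


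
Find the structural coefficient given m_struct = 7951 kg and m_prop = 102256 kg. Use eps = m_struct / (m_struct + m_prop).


eps = 7951 / (7951 + 102256) = 0.0721

0.0721


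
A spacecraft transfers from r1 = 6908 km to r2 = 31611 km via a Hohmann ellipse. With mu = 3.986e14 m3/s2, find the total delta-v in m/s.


V1 = sqrt(mu/r1) = 7596.13 m/s
dV1 = V1*(sqrt(2*r2/(r1+r2)) - 1) = 2135.58 m/s
V2 = sqrt(mu/r2) = 3550.99 m/s
dV2 = V2*(1 - sqrt(2*r1/(r1+r2))) = 1424.31 m/s
Total dV = 3560 m/s

3560 m/s


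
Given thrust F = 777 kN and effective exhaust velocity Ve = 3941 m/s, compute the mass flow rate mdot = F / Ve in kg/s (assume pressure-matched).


mdot = F / Ve = 777000 / 3941 = 197.2 kg/s

197.2 kg/s


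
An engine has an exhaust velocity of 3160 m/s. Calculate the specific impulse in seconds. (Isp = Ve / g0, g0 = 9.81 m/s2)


Isp = Ve / g0 = 3160 / 9.81 = 322.1 s

322.1 s


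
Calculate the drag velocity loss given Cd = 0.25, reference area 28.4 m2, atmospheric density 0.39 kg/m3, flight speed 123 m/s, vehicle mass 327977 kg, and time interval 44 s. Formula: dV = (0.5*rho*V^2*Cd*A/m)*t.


D = 0.5 * 0.39 * 123^2 * 0.25 * 28.4 = 20946.1 N
a = 20946.1 / 327977 = 0.0639 m/s2
dV = 0.0639 * 44 = 2.8 m/s

2.8 m/s


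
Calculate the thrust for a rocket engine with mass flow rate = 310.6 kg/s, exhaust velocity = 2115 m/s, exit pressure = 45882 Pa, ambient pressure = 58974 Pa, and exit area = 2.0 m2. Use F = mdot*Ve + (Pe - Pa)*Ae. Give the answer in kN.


F = 310.6 * 2115 + (45882 - 58974) * 2.0 = 630735.0 N = 630.7 kN

630.7 kN


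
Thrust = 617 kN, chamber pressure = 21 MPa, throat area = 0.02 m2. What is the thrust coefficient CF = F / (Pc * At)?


CF = 617000 / (21e6 * 0.02) = 1.47

1.47


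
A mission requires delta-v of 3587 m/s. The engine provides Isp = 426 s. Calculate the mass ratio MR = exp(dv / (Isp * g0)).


Ve = 426 * 9.81 = 4179.06 m/s
MR = exp(3587 / 4179.06) = 2.359

2.359


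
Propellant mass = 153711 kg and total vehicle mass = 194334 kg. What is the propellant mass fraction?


PMF = 153711 / 194334 = 0.791

0.791


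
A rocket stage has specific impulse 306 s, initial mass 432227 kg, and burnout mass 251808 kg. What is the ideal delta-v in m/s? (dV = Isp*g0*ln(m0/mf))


Ve = 306 * 9.81 = 3001.86 m/s
dV = 3001.86 * ln(432227/251808) = 1622 m/s

1622 m/s


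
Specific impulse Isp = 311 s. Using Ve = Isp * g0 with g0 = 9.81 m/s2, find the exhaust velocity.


Ve = Isp * g0 = 311 * 9.81 = 3050.9 m/s

3050.9 m/s


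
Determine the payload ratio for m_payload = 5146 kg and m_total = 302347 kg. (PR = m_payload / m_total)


PR = 5146 / 302347 = 0.017

0.017


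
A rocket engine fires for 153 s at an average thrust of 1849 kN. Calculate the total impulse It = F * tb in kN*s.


It = 1849 * 153 = 282897 kN*s

282897 kN*s


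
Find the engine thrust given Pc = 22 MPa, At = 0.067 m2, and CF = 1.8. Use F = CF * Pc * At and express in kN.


F = 1.8 * 22e6 * 0.067 = 2.6532e+06 N = 2653.2 kN

2653.2 kN


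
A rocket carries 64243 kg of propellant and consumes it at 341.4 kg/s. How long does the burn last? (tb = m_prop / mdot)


tb = 64243 / 341.4 = 188.2 s

188.2 s


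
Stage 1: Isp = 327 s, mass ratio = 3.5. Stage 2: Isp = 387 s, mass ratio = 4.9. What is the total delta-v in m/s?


dV1 = 327 * 9.81 * ln(3.5) = 4018.7 m/s
dV2 = 387 * 9.81 * ln(4.9) = 6033.5 m/s
Total dV = 4018.7 + 6033.5 = 10052.2 m/s ~ 10052 m/s

10052 m/s


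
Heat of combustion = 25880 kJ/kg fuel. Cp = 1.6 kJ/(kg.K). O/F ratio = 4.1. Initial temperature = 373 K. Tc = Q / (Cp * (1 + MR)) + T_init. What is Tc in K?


Tc = 25880 / (1.6 * (1 + 4.1)) + 373 = 3545 K

3545 K


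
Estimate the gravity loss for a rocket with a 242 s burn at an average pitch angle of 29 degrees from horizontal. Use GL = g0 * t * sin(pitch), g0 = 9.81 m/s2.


GL = 9.81 * 242 * sin(29 deg) = 1151 m/s

1151 m/s


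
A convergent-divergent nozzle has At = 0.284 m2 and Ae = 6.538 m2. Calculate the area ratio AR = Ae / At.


AR = 6.538 / 0.284 = 23.0

23.0


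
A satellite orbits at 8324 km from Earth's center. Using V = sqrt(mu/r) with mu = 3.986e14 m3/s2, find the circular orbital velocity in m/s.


V = sqrt(3.986e14 / 8324000) = 6920 m/s

6920 m/s


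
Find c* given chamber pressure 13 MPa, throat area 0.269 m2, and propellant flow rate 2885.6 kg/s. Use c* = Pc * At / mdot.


c* = 13e6 * 0.269 / 2885.6 = 1212 m/s

1212 m/s


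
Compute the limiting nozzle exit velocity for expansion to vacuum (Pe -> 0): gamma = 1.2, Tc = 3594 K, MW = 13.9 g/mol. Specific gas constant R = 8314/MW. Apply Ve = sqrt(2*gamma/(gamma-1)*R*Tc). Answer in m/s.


R = 8314 / 13.9 = 598.13 J/(kg.K)
Ve = sqrt(2 * 1.2 / (1.2 - 1) * 598.13 * 3594) = 5079 m/s

5079 m/s


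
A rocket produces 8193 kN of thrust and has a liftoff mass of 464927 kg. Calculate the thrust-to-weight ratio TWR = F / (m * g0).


TWR = 8193000 / (464927 * 9.81) = 1.8

1.8


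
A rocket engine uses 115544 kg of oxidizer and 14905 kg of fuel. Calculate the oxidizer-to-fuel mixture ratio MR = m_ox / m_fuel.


MR = 115544 / 14905 = 7.75

7.75


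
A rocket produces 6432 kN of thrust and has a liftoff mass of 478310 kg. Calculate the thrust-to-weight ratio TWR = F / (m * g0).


TWR = 6432000 / (478310 * 9.81) = 1.37

1.37


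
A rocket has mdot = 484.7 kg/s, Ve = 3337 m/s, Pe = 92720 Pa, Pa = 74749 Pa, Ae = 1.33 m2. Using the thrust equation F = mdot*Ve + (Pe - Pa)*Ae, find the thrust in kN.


F = 484.7 * 3337 + (92720 - 74749) * 1.33 = 1.6413e+06 N = 1641.3 kN

1641.3 kN


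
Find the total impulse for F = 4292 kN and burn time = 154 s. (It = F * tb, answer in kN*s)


It = 4292 * 154 = 660968 kN*s

660968 kN*s


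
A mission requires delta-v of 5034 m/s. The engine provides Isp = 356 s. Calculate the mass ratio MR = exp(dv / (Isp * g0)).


Ve = 356 * 9.81 = 3492.36 m/s
MR = exp(5034 / 3492.36) = 4.227

4.227


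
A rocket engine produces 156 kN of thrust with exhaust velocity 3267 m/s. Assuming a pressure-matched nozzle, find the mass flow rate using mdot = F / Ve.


mdot = F / Ve = 156000 / 3267 = 47.8 kg/s

47.8 kg/s


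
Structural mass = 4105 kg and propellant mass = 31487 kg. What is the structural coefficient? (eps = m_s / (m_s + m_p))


eps = 4105 / (4105 + 31487) = 0.1153

0.1153


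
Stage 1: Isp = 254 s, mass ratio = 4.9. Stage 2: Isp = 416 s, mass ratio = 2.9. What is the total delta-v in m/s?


dV1 = 254 * 9.81 * ln(4.9) = 3960.0 m/s
dV2 = 416 * 9.81 * ln(2.9) = 4345.0 m/s
Total dV = 3960.0 + 4345.0 = 8305.0 m/s ~ 8305 m/s

8305 m/s


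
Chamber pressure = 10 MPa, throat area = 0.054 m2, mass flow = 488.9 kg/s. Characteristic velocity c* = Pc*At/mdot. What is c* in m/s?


c* = 10e6 * 0.054 / 488.9 = 1105 m/s

1105 m/s


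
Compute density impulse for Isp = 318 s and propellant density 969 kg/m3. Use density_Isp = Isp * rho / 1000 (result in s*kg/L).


rho*Isp = 318 * 969 / 1000 = 308 s*kg/L

308 s*kg/L


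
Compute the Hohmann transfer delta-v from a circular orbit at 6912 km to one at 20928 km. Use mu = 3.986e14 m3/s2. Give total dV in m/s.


V1 = sqrt(mu/r1) = 7593.93 m/s
dV1 = V1*(sqrt(2*r2/(r1+r2)) - 1) = 1717.38 m/s
V2 = sqrt(mu/r2) = 4364.2 m/s
dV2 = V2*(1 - sqrt(2*r1/(r1+r2))) = 1288.9 m/s
Total dV = 3006 m/s

3006 m/s


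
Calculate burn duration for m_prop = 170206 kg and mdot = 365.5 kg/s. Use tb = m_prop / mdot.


tb = 170206 / 365.5 = 465.7 s

465.7 s


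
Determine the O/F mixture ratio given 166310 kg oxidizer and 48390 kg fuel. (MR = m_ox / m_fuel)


MR = 166310 / 48390 = 3.44

3.44


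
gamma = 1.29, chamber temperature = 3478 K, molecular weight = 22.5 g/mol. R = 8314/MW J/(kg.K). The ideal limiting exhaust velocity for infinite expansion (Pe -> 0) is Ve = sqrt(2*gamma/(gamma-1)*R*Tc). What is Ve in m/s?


R = 8314 / 22.5 = 369.51 J/(kg.K)
Ve = sqrt(2 * 1.29 / (1.29 - 1) * 369.51 * 3478) = 3381 m/s

3381 m/s


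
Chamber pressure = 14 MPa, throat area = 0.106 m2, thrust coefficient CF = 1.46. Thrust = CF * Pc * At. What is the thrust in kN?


F = 1.46 * 14e6 * 0.106 = 2.1666e+06 N = 2166.6 kN

2166.6 kN


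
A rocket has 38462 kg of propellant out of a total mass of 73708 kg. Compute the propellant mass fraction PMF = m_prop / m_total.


PMF = 38462 / 73708 = 0.522

0.522


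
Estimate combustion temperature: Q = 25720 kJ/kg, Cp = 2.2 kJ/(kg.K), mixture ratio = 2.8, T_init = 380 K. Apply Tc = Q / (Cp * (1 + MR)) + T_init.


Tc = 25720 / (2.2 * (1 + 2.8)) + 380 = 3457 K

3457 K


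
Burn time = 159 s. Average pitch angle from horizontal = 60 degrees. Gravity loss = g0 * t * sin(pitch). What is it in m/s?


GL = 9.81 * 159 * sin(60 deg) = 1351 m/s

1351 m/s


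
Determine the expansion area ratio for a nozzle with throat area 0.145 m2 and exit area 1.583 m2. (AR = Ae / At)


AR = 1.583 / 0.145 = 10.9

10.9


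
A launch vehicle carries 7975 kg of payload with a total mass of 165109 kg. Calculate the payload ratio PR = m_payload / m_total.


PR = 7975 / 165109 = 0.0483

0.0483


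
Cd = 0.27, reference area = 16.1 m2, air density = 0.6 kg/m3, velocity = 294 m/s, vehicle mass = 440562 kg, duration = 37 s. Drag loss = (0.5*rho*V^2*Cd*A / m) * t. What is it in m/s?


D = 0.5 * 0.6 * 294^2 * 0.27 * 16.1 = 112721.19 N
a = 112721.19 / 440562 = 0.2559 m/s2
dV = 0.2559 * 37 = 9.5 m/s

9.5 m/s


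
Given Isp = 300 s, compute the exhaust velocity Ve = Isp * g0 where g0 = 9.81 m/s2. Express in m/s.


Ve = Isp * g0 = 300 * 9.81 = 2943.0 m/s

2943.0 m/s


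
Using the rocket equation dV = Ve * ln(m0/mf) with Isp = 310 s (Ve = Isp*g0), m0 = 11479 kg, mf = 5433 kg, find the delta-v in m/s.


Ve = 310 * 9.81 = 3041.1 m/s
dV = 3041.1 * ln(11479/5433) = 2275 m/s

2275 m/s


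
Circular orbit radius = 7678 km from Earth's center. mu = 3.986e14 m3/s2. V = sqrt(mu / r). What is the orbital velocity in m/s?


V = sqrt(3.986e14 / 7678000) = 7205 m/s

7205 m/s


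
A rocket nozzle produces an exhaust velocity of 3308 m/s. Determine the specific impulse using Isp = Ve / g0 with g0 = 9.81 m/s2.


Isp = Ve / g0 = 3308 / 9.81 = 337.2 s

337.2 s


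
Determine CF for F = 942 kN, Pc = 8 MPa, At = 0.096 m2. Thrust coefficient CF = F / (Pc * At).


CF = 942000 / (8e6 * 0.096) = 1.23

1.23


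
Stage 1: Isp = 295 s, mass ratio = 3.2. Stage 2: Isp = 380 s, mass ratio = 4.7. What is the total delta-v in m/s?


dV1 = 295 * 9.81 * ln(3.2) = 3366.1 m/s
dV2 = 380 * 9.81 * ln(4.7) = 5769.0 m/s
Total dV = 3366.1 + 5769.0 = 9135.1 m/s ~ 9135 m/s

9135 m/s


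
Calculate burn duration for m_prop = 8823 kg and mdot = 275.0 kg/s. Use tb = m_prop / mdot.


tb = 8823 / 275.0 = 32.1 s

32.1 s


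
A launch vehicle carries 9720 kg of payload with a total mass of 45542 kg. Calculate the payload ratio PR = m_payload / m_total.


PR = 9720 / 45542 = 0.2134

0.2134


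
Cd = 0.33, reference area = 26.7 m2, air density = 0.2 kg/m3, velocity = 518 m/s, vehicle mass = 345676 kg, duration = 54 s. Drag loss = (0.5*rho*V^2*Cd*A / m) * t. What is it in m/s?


D = 0.5 * 0.2 * 518^2 * 0.33 * 26.7 = 236420.28 N
a = 236420.28 / 345676 = 0.6839 m/s2
dV = 0.6839 * 54 = 36.9 m/s

36.9 m/s


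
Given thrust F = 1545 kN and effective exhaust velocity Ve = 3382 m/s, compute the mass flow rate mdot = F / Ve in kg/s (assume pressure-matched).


mdot = F / Ve = 1545000 / 3382 = 456.8 kg/s

456.8 kg/s


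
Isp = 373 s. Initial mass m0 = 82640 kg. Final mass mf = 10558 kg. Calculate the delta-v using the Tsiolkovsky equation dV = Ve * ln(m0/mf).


Ve = 373 * 9.81 = 3659.13 m/s
dV = 3659.13 * ln(82640/10558) = 7529 m/s

7529 m/s


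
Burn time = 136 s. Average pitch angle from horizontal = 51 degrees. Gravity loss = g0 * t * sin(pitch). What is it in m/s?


GL = 9.81 * 136 * sin(51 deg) = 1037 m/s

1037 m/s


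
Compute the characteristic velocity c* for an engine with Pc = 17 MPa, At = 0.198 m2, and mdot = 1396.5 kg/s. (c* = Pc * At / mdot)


c* = 17e6 * 0.198 / 1396.5 = 2410 m/s

2410 m/s


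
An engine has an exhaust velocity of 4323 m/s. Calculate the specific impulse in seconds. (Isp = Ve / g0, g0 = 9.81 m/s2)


Isp = Ve / g0 = 4323 / 9.81 = 440.7 s

440.7 s


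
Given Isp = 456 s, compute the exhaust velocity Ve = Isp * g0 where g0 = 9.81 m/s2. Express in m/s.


Ve = Isp * g0 = 456 * 9.81 = 4473.4 m/s

4473.4 m/s


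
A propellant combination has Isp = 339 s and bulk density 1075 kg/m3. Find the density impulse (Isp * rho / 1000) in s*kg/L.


rho*Isp = 339 * 1075 / 1000 = 364 s*kg/L

364 s*kg/L


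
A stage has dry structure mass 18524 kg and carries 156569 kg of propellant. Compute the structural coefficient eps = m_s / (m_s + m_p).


eps = 18524 / (18524 + 156569) = 0.1058

0.1058


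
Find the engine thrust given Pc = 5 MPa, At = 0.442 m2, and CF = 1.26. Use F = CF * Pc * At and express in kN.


F = 1.26 * 5e6 * 0.442 = 2.7846e+06 N = 2784.6 kN

2784.6 kN


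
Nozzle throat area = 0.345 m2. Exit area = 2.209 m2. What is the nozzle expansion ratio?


AR = 2.209 / 0.345 = 6.4

6.4


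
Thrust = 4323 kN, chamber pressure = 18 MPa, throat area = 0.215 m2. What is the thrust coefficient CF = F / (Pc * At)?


CF = 4323000 / (18e6 * 0.215) = 1.12

1.12


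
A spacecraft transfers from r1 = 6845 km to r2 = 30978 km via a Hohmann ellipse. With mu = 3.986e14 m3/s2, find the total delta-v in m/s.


V1 = sqrt(mu/r1) = 7631.01 m/s
dV1 = V1*(sqrt(2*r2/(r1+r2)) - 1) = 2135.64 m/s
V2 = sqrt(mu/r2) = 3587.09 m/s
dV2 = V2*(1 - sqrt(2*r1/(r1+r2))) = 1429.02 m/s
Total dV = 3565 m/s

3565 m/s


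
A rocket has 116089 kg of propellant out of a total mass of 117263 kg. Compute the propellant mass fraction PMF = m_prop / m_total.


PMF = 116089 / 117263 = 0.99

0.99


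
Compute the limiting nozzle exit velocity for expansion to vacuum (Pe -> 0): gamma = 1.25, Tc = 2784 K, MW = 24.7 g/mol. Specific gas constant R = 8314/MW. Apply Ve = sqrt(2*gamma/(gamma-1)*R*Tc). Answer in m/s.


R = 8314 / 24.7 = 336.6 J/(kg.K)
Ve = sqrt(2 * 1.25 / (1.25 - 1) * 336.6 * 2784) = 3061 m/s

3061 m/s


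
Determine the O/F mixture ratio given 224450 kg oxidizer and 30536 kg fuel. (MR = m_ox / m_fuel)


MR = 224450 / 30536 = 7.35

7.35


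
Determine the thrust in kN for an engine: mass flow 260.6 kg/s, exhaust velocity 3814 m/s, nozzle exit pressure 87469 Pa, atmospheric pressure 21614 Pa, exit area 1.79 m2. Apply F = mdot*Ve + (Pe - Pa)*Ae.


F = 260.6 * 3814 + (87469 - 21614) * 1.79 = 1.1118e+06 N = 1111.8 kN

1111.8 kN


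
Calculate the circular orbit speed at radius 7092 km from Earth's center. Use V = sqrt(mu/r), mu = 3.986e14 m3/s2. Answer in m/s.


V = sqrt(3.986e14 / 7092000) = 7497 m/s

7497 m/s


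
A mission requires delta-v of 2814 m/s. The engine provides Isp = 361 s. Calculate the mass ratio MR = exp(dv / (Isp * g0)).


Ve = 361 * 9.81 = 3541.41 m/s
MR = exp(2814 / 3541.41) = 2.214

2.214


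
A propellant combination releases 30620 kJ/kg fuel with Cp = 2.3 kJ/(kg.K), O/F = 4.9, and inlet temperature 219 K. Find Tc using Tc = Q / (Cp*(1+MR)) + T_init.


Tc = 30620 / (2.3 * (1 + 4.9)) + 219 = 2475 K

2475 K


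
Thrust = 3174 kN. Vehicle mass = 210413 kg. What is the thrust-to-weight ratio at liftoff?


TWR = 3174000 / (210413 * 9.81) = 1.54

1.54


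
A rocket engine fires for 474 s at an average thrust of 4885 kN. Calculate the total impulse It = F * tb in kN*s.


It = 4885 * 474 = 2315490 kN*s

2315490 kN*s


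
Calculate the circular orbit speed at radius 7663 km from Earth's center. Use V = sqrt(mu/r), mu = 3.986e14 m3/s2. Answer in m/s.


V = sqrt(3.986e14 / 7663000) = 7212 m/s

7212 m/s


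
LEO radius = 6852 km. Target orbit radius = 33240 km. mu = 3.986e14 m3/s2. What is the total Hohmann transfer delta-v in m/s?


V1 = sqrt(mu/r1) = 7627.11 m/s
dV1 = V1*(sqrt(2*r2/(r1+r2)) - 1) = 2194.36 m/s
V2 = sqrt(mu/r2) = 3462.89 m/s
dV2 = V2*(1 - sqrt(2*r1/(r1+r2))) = 1438.31 m/s
Total dV = 3633 m/s

3633 m/s


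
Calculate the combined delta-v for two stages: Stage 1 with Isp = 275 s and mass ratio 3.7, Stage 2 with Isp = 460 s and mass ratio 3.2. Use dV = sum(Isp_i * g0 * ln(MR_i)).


dV1 = 275 * 9.81 * ln(3.7) = 3529.6 m/s
dV2 = 460 * 9.81 * ln(3.2) = 5248.8 m/s
Total dV = 3529.6 + 5248.8 = 8778.4 m/s ~ 8778 m/s

8778 m/s


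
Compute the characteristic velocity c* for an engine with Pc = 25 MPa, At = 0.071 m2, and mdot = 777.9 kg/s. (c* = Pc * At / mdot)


c* = 25e6 * 0.071 / 777.9 = 2282 m/s

2282 m/s


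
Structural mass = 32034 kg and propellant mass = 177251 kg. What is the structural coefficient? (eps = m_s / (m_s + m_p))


eps = 32034 / (32034 + 177251) = 0.1531

0.1531


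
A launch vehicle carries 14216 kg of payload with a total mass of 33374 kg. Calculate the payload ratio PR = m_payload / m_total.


PR = 14216 / 33374 = 0.426

0.426


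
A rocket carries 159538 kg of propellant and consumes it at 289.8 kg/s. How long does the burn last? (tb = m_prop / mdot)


tb = 159538 / 289.8 = 550.5 s

550.5 s


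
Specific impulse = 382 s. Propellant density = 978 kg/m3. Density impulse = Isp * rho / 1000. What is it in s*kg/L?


rho*Isp = 382 * 978 / 1000 = 374 s*kg/L

374 s*kg/L


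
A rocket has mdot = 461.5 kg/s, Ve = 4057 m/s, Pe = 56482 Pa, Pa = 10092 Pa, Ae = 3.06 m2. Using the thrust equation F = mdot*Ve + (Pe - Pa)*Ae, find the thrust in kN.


F = 461.5 * 4057 + (56482 - 10092) * 3.06 = 2.0143e+06 N = 2014.3 kN

2014.3 kN


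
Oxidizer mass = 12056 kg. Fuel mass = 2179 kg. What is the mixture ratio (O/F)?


MR = 12056 / 2179 = 5.53

5.53


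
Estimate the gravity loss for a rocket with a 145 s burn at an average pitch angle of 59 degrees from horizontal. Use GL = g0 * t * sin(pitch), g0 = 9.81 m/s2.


GL = 9.81 * 145 * sin(59 deg) = 1219 m/s

1219 m/s


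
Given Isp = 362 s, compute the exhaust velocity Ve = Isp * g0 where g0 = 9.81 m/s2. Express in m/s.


Ve = Isp * g0 = 362 * 9.81 = 3551.2 m/s

3551.2 m/s


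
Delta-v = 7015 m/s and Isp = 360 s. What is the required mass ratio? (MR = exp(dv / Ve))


Ve = 360 * 9.81 = 3531.6 m/s
MR = exp(7015 / 3531.6) = 7.289

7.289


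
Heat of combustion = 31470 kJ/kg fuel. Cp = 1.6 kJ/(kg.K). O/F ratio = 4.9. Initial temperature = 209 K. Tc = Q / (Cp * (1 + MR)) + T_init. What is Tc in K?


Tc = 31470 / (1.6 * (1 + 4.9)) + 209 = 3543 K

3543 K


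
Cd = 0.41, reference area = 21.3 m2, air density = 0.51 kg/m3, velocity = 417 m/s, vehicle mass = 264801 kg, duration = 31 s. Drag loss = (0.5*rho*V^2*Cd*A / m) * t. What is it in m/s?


D = 0.5 * 0.51 * 417^2 * 0.41 * 21.3 = 387236.02 N
a = 387236.02 / 264801 = 1.4624 m/s2
dV = 1.4624 * 31 = 45.3 m/s

45.3 m/s


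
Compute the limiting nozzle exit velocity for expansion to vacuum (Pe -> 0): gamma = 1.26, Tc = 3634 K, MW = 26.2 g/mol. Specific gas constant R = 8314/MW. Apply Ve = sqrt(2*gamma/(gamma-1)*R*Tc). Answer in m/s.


R = 8314 / 26.2 = 317.33 J/(kg.K)
Ve = sqrt(2 * 1.26 / (1.26 - 1) * 317.33 * 3634) = 3343 m/s

3343 m/s


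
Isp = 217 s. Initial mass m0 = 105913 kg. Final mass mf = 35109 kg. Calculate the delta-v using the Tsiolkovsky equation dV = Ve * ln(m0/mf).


Ve = 217 * 9.81 = 2128.77 m/s
dV = 2128.77 * ln(105913/35109) = 2351 m/s

2351 m/s


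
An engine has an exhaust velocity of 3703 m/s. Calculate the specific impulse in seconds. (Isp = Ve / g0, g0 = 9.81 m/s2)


Isp = Ve / g0 = 3703 / 9.81 = 377.5 s

377.5 s


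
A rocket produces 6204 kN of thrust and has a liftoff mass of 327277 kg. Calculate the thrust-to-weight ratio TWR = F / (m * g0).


TWR = 6204000 / (327277 * 9.81) = 1.93

1.93


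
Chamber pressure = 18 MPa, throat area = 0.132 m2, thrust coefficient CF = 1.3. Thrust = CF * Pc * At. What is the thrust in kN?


F = 1.3 * 18e6 * 0.132 = 3.0888e+06 N = 3088.8 kN

3088.8 kN


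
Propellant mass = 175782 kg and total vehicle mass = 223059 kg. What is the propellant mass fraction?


PMF = 175782 / 223059 = 0.788

0.788


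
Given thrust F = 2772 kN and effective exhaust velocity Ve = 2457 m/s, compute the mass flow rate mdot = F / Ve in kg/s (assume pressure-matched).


mdot = F / Ve = 2772000 / 2457 = 1128.2 kg/s

1128.2 kg/s


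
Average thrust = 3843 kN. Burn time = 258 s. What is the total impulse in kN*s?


It = 3843 * 258 = 991494 kN*s

991494 kN*s


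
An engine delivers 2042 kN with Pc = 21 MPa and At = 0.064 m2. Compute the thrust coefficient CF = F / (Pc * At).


CF = 2042000 / (21e6 * 0.064) = 1.52

1.52


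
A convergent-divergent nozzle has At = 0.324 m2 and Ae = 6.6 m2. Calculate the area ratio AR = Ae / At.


AR = 6.6 / 0.324 = 20.4

20.4


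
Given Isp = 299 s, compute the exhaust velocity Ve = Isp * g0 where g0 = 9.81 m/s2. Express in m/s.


Ve = Isp * g0 = 299 * 9.81 = 2933.2 m/s

2933.2 m/s


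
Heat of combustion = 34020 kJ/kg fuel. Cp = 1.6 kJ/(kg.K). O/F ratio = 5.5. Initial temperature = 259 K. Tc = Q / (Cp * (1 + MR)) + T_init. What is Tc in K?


Tc = 34020 / (1.6 * (1 + 5.5)) + 259 = 3530 K

3530 K


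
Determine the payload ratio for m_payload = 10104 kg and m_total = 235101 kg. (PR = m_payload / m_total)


PR = 10104 / 235101 = 0.043

0.043


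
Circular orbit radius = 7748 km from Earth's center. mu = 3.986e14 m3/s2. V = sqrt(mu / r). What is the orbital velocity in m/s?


V = sqrt(3.986e14 / 7748000) = 7173 m/s

7173 m/s


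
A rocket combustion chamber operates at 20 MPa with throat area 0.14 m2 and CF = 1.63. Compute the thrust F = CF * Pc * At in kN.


F = 1.63 * 20e6 * 0.14 = 4.5640e+06 N = 4564.0 kN

4564.0 kN
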